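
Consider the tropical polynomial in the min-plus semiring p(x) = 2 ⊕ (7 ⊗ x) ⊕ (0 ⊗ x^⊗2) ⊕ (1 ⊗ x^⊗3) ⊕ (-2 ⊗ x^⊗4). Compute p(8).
p(8) = 2

A tropical monomial a ⊗ x^⊗i evaluates to a + i · x. Evaluating each term at x = 8:
  Term 0 contributes 2 + 0 · 8 = 2
  Term 1 contributes 7 + 1 · 8 = 15
  Term 2 contributes 0 + 2 · 8 = 16
  Term 3 contributes 1 + 3 · 8 = 25
  Term 4 contributes -2 + 4 · 8 = 30
p(8) = ⊕ of these = min[2, 15, 16, 25, 30] = 2.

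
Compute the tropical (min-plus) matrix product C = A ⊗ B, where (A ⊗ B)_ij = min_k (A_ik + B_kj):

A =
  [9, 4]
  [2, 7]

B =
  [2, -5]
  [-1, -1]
A ⊗ B =
  [3, 3]
  [4, -3]

Apply the min-plus product entry-by-entry:
  C[0][0] = min over k of (A[0][0] + B[0][0] = 9 + 2 = 11, A[0][1] + B[1][0] = 4 + -1 = 3) = 3 (attained at k = 1)
  C[0][1] = min over k of (A[0][0] + B[0][1] = 9 + -5 = 4, A[0][1] + B[1][1] = 4 + -1 = 3) = 3 (attained at k = 1)
  C[1][0] = min over k of (A[1][0] + B[0][0] = 2 + 2 = 4, A[1][1] + B[1][0] = 7 + -1 = 6) = 4 (attained at k = 0)
  C[1][1] = min over k of (A[1][0] + B[0][1] = 2 + -5 = -3, A[1][1] + B[1][1] = 7 + -1 = 6) = -3 (attained at k = 0)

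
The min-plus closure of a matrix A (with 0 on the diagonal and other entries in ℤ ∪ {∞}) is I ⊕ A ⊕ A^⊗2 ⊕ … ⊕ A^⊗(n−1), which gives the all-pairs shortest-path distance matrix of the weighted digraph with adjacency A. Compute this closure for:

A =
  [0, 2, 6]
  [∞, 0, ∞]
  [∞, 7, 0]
Closure =
  [0, 2, 6]
  [∞, 0, ∞]
  [∞, 7, 0]

This is the Floyd-Warshall all-pairs shortest-path computation. For each intermediate vertex k = 0, 1, …, 2, update dist[i][j] ← min(dist[i][j], dist[i][k] + dist[k][j]). The final matrix gives, for each (i, j), the minimum total weight of any directed path from i to j (possibly empty when i = j).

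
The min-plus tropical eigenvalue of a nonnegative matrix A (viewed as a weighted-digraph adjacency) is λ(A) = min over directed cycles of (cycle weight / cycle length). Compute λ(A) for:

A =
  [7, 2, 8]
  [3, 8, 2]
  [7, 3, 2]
λ(A) = 2

Enumerate directed cycles and compute their means (weight / length). Sample:
  cycle 0 → 0: weight = 7, length = 1, mean = 7/1 ≈ 7.000
  cycle 1 → 1: weight = 8, length = 1, mean = 8/1 ≈ 8.000
  cycle 2 → 2: weight = 2, length = 1, mean = 2/1 ≈ 2.000
  cycle 0 → 1 → 0: weight = 5, length = 2, mean = 5/2 ≈ 2.500
  cycle 0 → 2 → 0: weight = 15, length = 2, mean = 15/2 ≈ 7.500
  cycle 1 → 0 → 1: weight = 5, length = 2, mean = 5/2 ≈ 2.500
Minimum mean = 2.000, attained e.g. along the cycle 2 → 2 with weight 2 and length 1. So λ(A) = 2/1 = 2.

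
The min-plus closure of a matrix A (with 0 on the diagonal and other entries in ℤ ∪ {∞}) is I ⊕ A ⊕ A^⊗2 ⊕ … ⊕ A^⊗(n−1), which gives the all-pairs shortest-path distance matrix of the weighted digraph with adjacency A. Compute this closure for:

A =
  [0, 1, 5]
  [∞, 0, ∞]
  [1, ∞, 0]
Closure =
  [0, 1, 5]
  [∞, 0, ∞]
  [1, 2, 0]

This is the Floyd-Warshall all-pairs shortest-path computation. For each intermediate vertex k = 0, 1, …, 2, update dist[i][j] ← min(dist[i][j], dist[i][k] + dist[k][j]). The final matrix gives, for each (i, j), the minimum total weight of any directed path from i to j (possibly empty when i = j).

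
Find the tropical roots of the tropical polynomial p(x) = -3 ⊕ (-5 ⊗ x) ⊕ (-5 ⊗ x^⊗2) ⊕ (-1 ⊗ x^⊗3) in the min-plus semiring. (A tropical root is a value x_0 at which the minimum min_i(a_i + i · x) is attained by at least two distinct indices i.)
Roots: {-4, 0, 2}

Each tropical root is a break point of the lower envelope of the lines y = a_i + i · x (there are 4 lines, with slopes 0, 1, ..., 3). Only the lines that attain the minimum somewhere contribute to roots; other lines are dominated. Here the surviving (envelope) indices are i = 3, i = 2, i = 1, i = 0.
Intersections between consecutive envelope lines give the roots: for adjacent envelope indices i < j the intersection is x = (a_i − a_j) / (j − i). Reading off the sorted break points: {-4, 0, 2}.
Verification: at each break x_0, at least two indices attain the minimum of min_i(a_i + i · x_0).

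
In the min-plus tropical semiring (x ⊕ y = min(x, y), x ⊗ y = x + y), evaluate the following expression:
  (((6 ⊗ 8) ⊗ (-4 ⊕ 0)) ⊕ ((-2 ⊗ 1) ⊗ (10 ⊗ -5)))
(((6 ⊗ 8) ⊗ (-4 ⊕ 0)) ⊕ ((-2 ⊗ 1) ⊗ (10 ⊗ -5))) = 4

Expand innermost to outermost. Recall ⊕ takes the minimum of its arguments and ⊗ takes their sum. Working out the expression (((6 ⊗ 8) ⊗ (-4 ⊕ 0)) ⊕ ((-2 ⊗ 1) ⊗ (10 ⊗ -5))) gives 4.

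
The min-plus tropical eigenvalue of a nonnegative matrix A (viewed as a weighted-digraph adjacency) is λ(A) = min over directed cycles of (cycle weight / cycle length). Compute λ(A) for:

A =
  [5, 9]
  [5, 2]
λ(A) = 2

Enumerate directed cycles and compute their means (weight / length). Sample:
  cycle 0 → 0: weight = 5, length = 1, mean = 5/1 ≈ 5.000
  cycle 1 → 1: weight = 2, length = 1, mean = 2/1 ≈ 2.000
  cycle 0 → 1 → 0: weight = 14, length = 2, mean = 14/2 ≈ 7.000
  cycle 1 → 0 → 1: weight = 14, length = 2, mean = 14/2 ≈ 7.000
Minimum mean = 2.000, attained e.g. along the cycle 1 → 1 with weight 2 and length 1. So λ(A) = 2/1 = 2.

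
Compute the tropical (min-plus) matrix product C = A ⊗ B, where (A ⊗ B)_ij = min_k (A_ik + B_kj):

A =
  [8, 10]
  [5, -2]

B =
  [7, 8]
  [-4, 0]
A ⊗ B =
  [6, 10]
  [-6, -2]

Apply the min-plus product entry-by-entry:
  C[0][0] = min over k of (A[0][0] + B[0][0] = 8 + 7 = 15, A[0][1] + B[1][0] = 10 + -4 = 6) = 6 (attained at k = 1)
  C[0][1] = min over k of (A[0][0] + B[0][1] = 8 + 8 = 16, A[0][1] + B[1][1] = 10 + 0 = 10) = 10 (attained at k = 1)
  C[1][0] = min over k of (A[1][0] + B[0][0] = 5 + 7 = 12, A[1][1] + B[1][0] = -2 + -4 = -6) = -6 (attained at k = 1)
  C[1][1] = min over k of (A[1][0] + B[0][1] = 5 + 8 = 13, A[1][1] + B[1][1] = -2 + 0 = -2) = -2 (attained at k = 1)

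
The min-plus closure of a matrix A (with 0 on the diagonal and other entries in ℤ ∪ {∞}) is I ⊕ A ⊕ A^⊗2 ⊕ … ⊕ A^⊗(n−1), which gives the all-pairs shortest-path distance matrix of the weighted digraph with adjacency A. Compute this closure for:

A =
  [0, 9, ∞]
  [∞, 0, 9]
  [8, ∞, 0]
Closure =
  [0, 9, 18]
  [17, 0, 9]
  [8, 17, 0]

This is the Floyd-Warshall all-pairs shortest-path computation. For each intermediate vertex k = 0, 1, …, 2, update dist[i][j] ← min(dist[i][j], dist[i][k] + dist[k][j]). The final matrix gives, for each (i, j), the minimum total weight of any directed path from i to j (possibly empty when i = j).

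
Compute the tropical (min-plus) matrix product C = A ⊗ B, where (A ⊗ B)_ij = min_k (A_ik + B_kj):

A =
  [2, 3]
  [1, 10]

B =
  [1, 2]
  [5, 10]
A ⊗ B =
  [3, 4]
  [2, 3]

Apply the min-plus product entry-by-entry:
  C[0][0] = min over k of (A[0][0] + B[0][0] = 2 + 1 = 3, A[0][1] + B[1][0] = 3 + 5 = 8) = 3 (attained at k = 0)
  C[0][1] = min over k of (A[0][0] + B[0][1] = 2 + 2 = 4, A[0][1] + B[1][1] = 3 + 10 = 13) = 4 (attained at k = 0)
  C[1][0] = min over k of (A[1][0] + B[0][0] = 1 + 1 = 2, A[1][1] + B[1][0] = 10 + 5 = 15) = 2 (attained at k = 0)
  C[1][1] = min over k of (A[1][0] + B[0][1] = 1 + 2 = 3, A[1][1] + B[1][1] = 10 + 10 = 20) = 3 (attained at k = 0)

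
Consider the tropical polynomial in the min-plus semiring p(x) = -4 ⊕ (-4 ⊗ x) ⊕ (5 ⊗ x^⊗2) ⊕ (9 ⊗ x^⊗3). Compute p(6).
p(6) = -4

A tropical monomial a ⊗ x^⊗i evaluates to a + i · x. Evaluating each term at x = 6:
  Term 0 contributes -4 + 0 · 6 = -4
  Term 1 contributes -4 + 1 · 6 = 2
  Term 2 contributes 5 + 2 · 6 = 17
  Term 3 contributes 9 + 3 · 6 = 27
p(6) = ⊕ of these = min[-4, 2, 17, 27] = -4.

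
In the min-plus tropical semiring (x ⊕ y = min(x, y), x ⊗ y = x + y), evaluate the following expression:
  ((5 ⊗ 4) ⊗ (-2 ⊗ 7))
((5 ⊗ 4) ⊗ (-2 ⊗ 7)) = 14

Expand innermost to outermost. Recall ⊕ takes the minimum of its arguments and ⊗ takes their sum. Working out the expression ((5 ⊗ 4) ⊗ (-2 ⊗ 7)) gives 14.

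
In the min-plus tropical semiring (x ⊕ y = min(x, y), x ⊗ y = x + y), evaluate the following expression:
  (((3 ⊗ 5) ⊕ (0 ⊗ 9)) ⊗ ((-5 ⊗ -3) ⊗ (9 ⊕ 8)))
(((3 ⊗ 5) ⊕ (0 ⊗ 9)) ⊗ ((-5 ⊗ -3) ⊗ (9 ⊕ 8))) = 8

Expand innermost to outermost. Recall ⊕ takes the minimum of its arguments and ⊗ takes their sum. Working out the expression (((3 ⊗ 5) ⊕ (0 ⊗ 9)) ⊗ ((-5 ⊗ -3) ⊗ (9 ⊕ 8))) gives 8.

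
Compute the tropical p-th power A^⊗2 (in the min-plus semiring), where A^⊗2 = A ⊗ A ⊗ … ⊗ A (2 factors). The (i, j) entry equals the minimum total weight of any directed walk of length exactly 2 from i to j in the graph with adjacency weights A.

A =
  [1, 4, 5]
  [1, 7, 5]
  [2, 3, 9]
A^⊗2 =
  [2, 5, 6]
  [2, 5, 6]
  [3, 6, 7]

Each entry (A^⊗2)_ij equals the minimum over all length-2 walks i = v_0 → v_1 → … → v_2 = j of Σ_t A[v_t][v_{t+1}]. For example, for (i, j) = (0, 2) we minimise over 3 possible intermediate vertex sequences; the minimum is 6, attained along the walk 0 → 0 → 2.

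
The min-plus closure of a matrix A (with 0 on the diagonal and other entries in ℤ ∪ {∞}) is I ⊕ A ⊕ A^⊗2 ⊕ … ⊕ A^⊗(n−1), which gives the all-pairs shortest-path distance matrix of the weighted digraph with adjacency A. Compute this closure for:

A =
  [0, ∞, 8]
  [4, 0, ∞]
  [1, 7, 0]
Closure =
  [0, 15, 8]
  [4, 0, 12]
  [1, 7, 0]

This is the Floyd-Warshall all-pairs shortest-path computation. For each intermediate vertex k = 0, 1, …, 2, update dist[i][j] ← min(dist[i][j], dist[i][k] + dist[k][j]). The final matrix gives, for each (i, j), the minimum total weight of any directed path from i to j (possibly empty when i = j).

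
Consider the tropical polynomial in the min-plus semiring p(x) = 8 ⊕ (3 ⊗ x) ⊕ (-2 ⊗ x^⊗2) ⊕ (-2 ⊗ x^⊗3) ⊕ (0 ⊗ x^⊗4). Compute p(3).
p(3) = 4

A tropical monomial a ⊗ x^⊗i evaluates to a + i · x. Evaluating each term at x = 3:
  Term 0 contributes 8 + 0 · 3 = 8
  Term 1 contributes 3 + 1 · 3 = 6
  Term 2 contributes -2 + 2 · 3 = 4
  Term 3 contributes -2 + 3 · 3 = 7
  Term 4 contributes 0 + 4 · 3 = 12
p(3) = ⊕ of these = min[8, 6, 4, 7, 12] = 4.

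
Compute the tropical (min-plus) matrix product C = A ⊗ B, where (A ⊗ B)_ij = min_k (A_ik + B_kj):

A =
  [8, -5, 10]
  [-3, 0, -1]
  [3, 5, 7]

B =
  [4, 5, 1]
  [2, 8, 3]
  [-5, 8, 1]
A ⊗ B =
  [-3, 3, -2]
  [-6, 2, -2]
  [2, 8, 4]

Apply the min-plus product entry-by-entry:
  C[0][0] = min over k of (A[0][0] + B[0][0] = 8 + 4 = 12, A[0][1] + B[1][0] = -5 + 2 = -3, A[0][2] + B[2][0] = 10 + -5 = 5) = -3 (attained at k = 1)
  C[0][1] = min over k of (A[0][0] + B[0][1] = 8 + 5 = 13, A[0][1] + B[1][1] = -5 + 8 = 3, A[0][2] + B[2][1] = 10 + 8 = 18) = 3 (attained at k = 1)
  C[0][2] = min over k of (A[0][0] + B[0][2] = 8 + 1 = 9, A[0][1] + B[1][2] = -5 + 3 = -2, A[0][2] + B[2][2] = 10 + 1 = 11) = -2 (attained at k = 1)
  C[1][0] = min over k of (A[1][0] + B[0][0] = -3 + 4 = 1, A[1][1] + B[1][0] = 0 + 2 = 2, A[1][2] + B[2][0] = -1 + -5 = -6) = -6 (attained at k = 2)
  C[1][1] = min over k of (A[1][0] + B[0][1] = -3 + 5 = 2, A[1][1] + B[1][1] = 0 + 8 = 8, A[1][2] + B[2][1] = -1 + 8 = 7) = 2 (attained at k = 0)
  C[1][2] = min over k of (A[1][0] + B[0][2] = -3 + 1 = -2, A[1][1] + B[1][2] = 0 + 3 = 3, A[1][2] + B[2][2] = -1 + 1 = 0) = -2 (attained at k = 0)
  C[2][0] = min over k of (A[2][0] + B[0][0] = 3 + 4 = 7, A[2][1] + B[1][0] = 5 + 2 = 7, A[2][2] + B[2][0] = 7 + -5 = 2) = 2 (attained at k = 2)
  C[2][1] = min over k of (A[2][0] + B[0][1] = 3 + 5 = 8, A[2][1] + B[1][1] = 5 + 8 = 13, A[2][2] + B[2][1] = 7 + 8 = 15) = 8 (attained at k = 0)
  C[2][2] = min over k of (A[2][0] + B[0][2] = 3 + 1 = 4, A[2][1] + B[1][2] = 5 + 3 = 8, A[2][2] + B[2][2] = 7 + 1 = 8) = 4 (attained at k = 0)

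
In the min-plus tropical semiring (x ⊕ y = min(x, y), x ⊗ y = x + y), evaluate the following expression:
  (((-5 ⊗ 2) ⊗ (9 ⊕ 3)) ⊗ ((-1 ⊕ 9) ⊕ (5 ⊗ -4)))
(((-5 ⊗ 2) ⊗ (9 ⊕ 3)) ⊗ ((-1 ⊕ 9) ⊕ (5 ⊗ -4))) = -1

Expand innermost to outermost. Recall ⊕ takes the minimum of its arguments and ⊗ takes their sum. Working out the expression (((-5 ⊗ 2) ⊗ (9 ⊕ 3)) ⊗ ((-1 ⊕ 9) ⊕ (5 ⊗ -4))) gives -1.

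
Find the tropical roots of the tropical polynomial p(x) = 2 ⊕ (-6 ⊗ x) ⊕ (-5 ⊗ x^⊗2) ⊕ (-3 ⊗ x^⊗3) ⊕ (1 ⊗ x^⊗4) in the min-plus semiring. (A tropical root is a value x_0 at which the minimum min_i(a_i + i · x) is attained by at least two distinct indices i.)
Roots: {-4, -2, -1, 8}

Each tropical root is a break point of the lower envelope of the lines y = a_i + i · x (there are 5 lines, with slopes 0, 1, ..., 4). Only the lines that attain the minimum somewhere contribute to roots; other lines are dominated. Here the surviving (envelope) indices are i = 4, i = 3, i = 2, i = 1, i = 0.
Intersections between consecutive envelope lines give the roots: for adjacent envelope indices i < j the intersection is x = (a_i − a_j) / (j − i). Reading off the sorted break points: {-4, -2, -1, 8}.
Verification: at each break x_0, at least two indices attain the minimum of min_i(a_i + i · x_0).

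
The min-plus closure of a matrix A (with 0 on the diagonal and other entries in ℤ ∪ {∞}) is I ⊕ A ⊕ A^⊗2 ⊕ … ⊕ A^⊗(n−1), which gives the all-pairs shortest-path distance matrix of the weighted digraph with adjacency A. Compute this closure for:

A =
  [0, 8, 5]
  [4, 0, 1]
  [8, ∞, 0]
Closure =
  [0, 8, 5]
  [4, 0, 1]
  [8, 16, 0]

This is the Floyd-Warshall all-pairs shortest-path computation. For each intermediate vertex k = 0, 1, …, 2, update dist[i][j] ← min(dist[i][j], dist[i][k] + dist[k][j]). The final matrix gives, for each (i, j), the minimum total weight of any directed path from i to j (possibly empty when i = j).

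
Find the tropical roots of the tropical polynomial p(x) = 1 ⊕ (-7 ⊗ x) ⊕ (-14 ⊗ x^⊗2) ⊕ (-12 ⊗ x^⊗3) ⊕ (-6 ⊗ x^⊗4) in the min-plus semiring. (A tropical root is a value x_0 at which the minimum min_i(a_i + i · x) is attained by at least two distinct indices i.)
Roots: {-6, -2, 7, 8}

Each tropical root is a break point of the lower envelope of the lines y = a_i + i · x (there are 5 lines, with slopes 0, 1, ..., 4). Only the lines that attain the minimum somewhere contribute to roots; other lines are dominated. Here the surviving (envelope) indices are i = 4, i = 3, i = 2, i = 1, i = 0.
Intersections between consecutive envelope lines give the roots: for adjacent envelope indices i < j the intersection is x = (a_i − a_j) / (j − i). Reading off the sorted break points: {-6, -2, 7, 8}.
Verification: at each break x_0, at least two indices attain the minimum of min_i(a_i + i · x_0).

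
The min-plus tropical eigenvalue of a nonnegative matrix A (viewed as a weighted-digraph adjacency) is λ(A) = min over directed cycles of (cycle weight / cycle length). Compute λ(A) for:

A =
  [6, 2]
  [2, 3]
λ(A) = 2

Enumerate directed cycles and compute their means (weight / length). Sample:
  cycle 0 → 0: weight = 6, length = 1, mean = 6/1 ≈ 6.000
  cycle 1 → 1: weight = 3, length = 1, mean = 3/1 ≈ 3.000
  cycle 0 → 1 → 0: weight = 4, length = 2, mean = 4/2 ≈ 2.000
  cycle 1 → 0 → 1: weight = 4, length = 2, mean = 4/2 ≈ 2.000
Minimum mean = 2.000, attained e.g. along the cycle 0 → 1 → 0 with weight 4 and length 2. So λ(A) = 4/2 = 2.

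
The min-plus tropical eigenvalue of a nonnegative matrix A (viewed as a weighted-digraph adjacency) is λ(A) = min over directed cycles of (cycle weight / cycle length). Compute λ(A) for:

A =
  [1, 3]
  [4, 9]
λ(A) = 1

Enumerate directed cycles and compute their means (weight / length). Sample:
  cycle 0 → 0: weight = 1, length = 1, mean = 1/1 ≈ 1.000
  cycle 1 → 1: weight = 9, length = 1, mean = 9/1 ≈ 9.000
  cycle 0 → 1 → 0: weight = 7, length = 2, mean = 7/2 ≈ 3.500
  cycle 1 → 0 → 1: weight = 7, length = 2, mean = 7/2 ≈ 3.500
Minimum mean = 1.000, attained e.g. along the cycle 0 → 0 with weight 1 and length 1. So λ(A) = 1/1 = 1.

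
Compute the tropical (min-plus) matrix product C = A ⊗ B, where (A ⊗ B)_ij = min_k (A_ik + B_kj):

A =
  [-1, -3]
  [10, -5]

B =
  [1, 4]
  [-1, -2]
A ⊗ B =
  [-4, -5]
  [-6, -7]

Apply the min-plus product entry-by-entry:
  C[0][0] = min over k of (A[0][0] + B[0][0] = -1 + 1 = 0, A[0][1] + B[1][0] = -3 + -1 = -4) = -4 (attained at k = 1)
  C[0][1] = min over k of (A[0][0] + B[0][1] = -1 + 4 = 3, A[0][1] + B[1][1] = -3 + -2 = -5) = -5 (attained at k = 1)
  C[1][0] = min over k of (A[1][0] + B[0][0] = 10 + 1 = 11, A[1][1] + B[1][0] = -5 + -1 = -6) = -6 (attained at k = 1)
  C[1][1] = min over k of (A[1][0] + B[0][1] = 10 + 4 = 14, A[1][1] + B[1][1] = -5 + -2 = -7) = -7 (attained at k = 1)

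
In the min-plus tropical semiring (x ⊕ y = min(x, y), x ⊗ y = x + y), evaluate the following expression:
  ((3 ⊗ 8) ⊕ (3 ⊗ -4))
((3 ⊗ 8) ⊕ (3 ⊗ -4)) = -1

Expand innermost to outermost. Recall ⊕ takes the minimum of its arguments and ⊗ takes their sum. Working out the expression ((3 ⊗ 8) ⊕ (3 ⊗ -4)) gives -1.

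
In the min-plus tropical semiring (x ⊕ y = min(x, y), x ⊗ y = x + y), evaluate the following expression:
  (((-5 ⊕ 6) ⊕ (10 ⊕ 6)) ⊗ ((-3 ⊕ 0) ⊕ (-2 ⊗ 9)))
(((-5 ⊕ 6) ⊕ (10 ⊕ 6)) ⊗ ((-3 ⊕ 0) ⊕ (-2 ⊗ 9))) = -8

Expand innermost to outermost. Recall ⊕ takes the minimum of its arguments and ⊗ takes their sum. Working out the expression (((-5 ⊕ 6) ⊕ (10 ⊕ 6)) ⊗ ((-3 ⊕ 0) ⊕ (-2 ⊗ 9))) gives -8.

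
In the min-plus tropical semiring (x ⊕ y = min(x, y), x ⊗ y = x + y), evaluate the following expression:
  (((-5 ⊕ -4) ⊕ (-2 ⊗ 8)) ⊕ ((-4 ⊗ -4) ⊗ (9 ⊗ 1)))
(((-5 ⊕ -4) ⊕ (-2 ⊗ 8)) ⊕ ((-4 ⊗ -4) ⊗ (9 ⊗ 1))) = -5

Expand innermost to outermost. Recall ⊕ takes the minimum of its arguments and ⊗ takes their sum. Working out the expression (((-5 ⊕ -4) ⊕ (-2 ⊗ 8)) ⊕ ((-4 ⊗ -4) ⊗ (9 ⊗ 1))) gives -5.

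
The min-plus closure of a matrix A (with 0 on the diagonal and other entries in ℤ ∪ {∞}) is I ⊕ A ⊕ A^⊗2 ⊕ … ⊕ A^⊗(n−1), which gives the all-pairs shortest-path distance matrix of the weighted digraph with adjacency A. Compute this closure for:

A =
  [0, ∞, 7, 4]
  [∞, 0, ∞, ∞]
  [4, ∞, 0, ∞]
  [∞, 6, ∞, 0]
Closure =
  [0, 10, 7, 4]
  [∞, 0, ∞, ∞]
  [4, 14, 0, 8]
  [∞, 6, ∞, 0]

This is the Floyd-Warshall all-pairs shortest-path computation. For each intermediate vertex k = 0, 1, …, 3, update dist[i][j] ← min(dist[i][j], dist[i][k] + dist[k][j]). The final matrix gives, for each (i, j), the minimum total weight of any directed path from i to j (possibly empty when i = j).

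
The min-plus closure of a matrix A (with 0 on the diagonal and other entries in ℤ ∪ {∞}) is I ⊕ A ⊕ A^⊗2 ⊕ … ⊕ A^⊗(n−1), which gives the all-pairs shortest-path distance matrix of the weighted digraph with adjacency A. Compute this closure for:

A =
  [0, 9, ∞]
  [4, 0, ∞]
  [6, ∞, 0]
Closure =
  [0, 9, ∞]
  [4, 0, ∞]
  [6, 15, 0]

This is the Floyd-Warshall all-pairs shortest-path computation. For each intermediate vertex k = 0, 1, …, 2, update dist[i][j] ← min(dist[i][j], dist[i][k] + dist[k][j]). The final matrix gives, for each (i, j), the minimum total weight of any directed path from i to j (possibly empty when i = j).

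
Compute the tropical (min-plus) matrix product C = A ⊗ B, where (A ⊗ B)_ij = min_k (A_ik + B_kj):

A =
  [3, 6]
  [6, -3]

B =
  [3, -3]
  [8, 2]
A ⊗ B =
  [6, 0]
  [5, -1]

Apply the min-plus product entry-by-entry:
  C[0][0] = min over k of (A[0][0] + B[0][0] = 3 + 3 = 6, A[0][1] + B[1][0] = 6 + 8 = 14) = 6 (attained at k = 0)
  C[0][1] = min over k of (A[0][0] + B[0][1] = 3 + -3 = 0, A[0][1] + B[1][1] = 6 + 2 = 8) = 0 (attained at k = 0)
  C[1][0] = min over k of (A[1][0] + B[0][0] = 6 + 3 = 9, A[1][1] + B[1][0] = -3 + 8 = 5) = 5 (attained at k = 1)
  C[1][1] = min over k of (A[1][0] + B[0][1] = 6 + -3 = 3, A[1][1] + B[1][1] = -3 + 2 = -1) = -1 (attained at k = 1)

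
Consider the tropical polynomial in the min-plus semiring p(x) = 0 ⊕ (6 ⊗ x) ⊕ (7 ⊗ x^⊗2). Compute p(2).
p(2) = 0

A tropical monomial a ⊗ x^⊗i evaluates to a + i · x. Evaluating each term at x = 2:
  Term 0 contributes 0 + 0 · 2 = 0
  Term 1 contributes 6 + 1 · 2 = 8
  Term 2 contributes 7 + 2 · 2 = 11
p(2) = ⊕ of these = min[0, 8, 11] = 0.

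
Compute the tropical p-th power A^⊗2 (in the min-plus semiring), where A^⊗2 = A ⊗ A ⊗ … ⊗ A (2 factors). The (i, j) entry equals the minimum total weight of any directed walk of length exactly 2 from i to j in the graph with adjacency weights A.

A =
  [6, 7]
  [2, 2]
A^⊗2 =
  [9, 9]
  [4, 4]

Each entry (A^⊗2)_ij equals the minimum over all length-2 walks i = v_0 → v_1 → … → v_2 = j of Σ_t A[v_t][v_{t+1}]. For example, for (i, j) = (0, 1) we minimise over 2 possible intermediate vertex sequences; the minimum is 9, attained along the walk 0 → 1 → 1.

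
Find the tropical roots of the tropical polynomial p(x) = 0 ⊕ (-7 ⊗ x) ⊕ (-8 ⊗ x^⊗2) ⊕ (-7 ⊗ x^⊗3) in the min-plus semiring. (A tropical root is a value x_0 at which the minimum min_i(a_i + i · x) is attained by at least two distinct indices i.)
Roots: {-1, 1, 7}

Each tropical root is a break point of the lower envelope of the lines y = a_i + i · x (there are 4 lines, with slopes 0, 1, ..., 3). Only the lines that attain the minimum somewhere contribute to roots; other lines are dominated. Here the surviving (envelope) indices are i = 3, i = 2, i = 1, i = 0.
Intersections between consecutive envelope lines give the roots: for adjacent envelope indices i < j the intersection is x = (a_i − a_j) / (j − i). Reading off the sorted break points: {-1, 1, 7}.
Verification: at each break x_0, at least two indices attain the minimum of min_i(a_i + i · x_0).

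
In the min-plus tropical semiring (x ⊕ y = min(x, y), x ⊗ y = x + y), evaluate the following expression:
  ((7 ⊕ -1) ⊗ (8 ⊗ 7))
((7 ⊕ -1) ⊗ (8 ⊗ 7)) = 14

Expand innermost to outermost. Recall ⊕ takes the minimum of its arguments and ⊗ takes their sum. Working out the expression ((7 ⊕ -1) ⊗ (8 ⊗ 7)) gives 14.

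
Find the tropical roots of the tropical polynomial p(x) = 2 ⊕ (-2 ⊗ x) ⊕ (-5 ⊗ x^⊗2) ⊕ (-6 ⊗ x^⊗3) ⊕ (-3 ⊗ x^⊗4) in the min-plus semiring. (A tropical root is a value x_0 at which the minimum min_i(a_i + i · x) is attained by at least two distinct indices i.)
Roots: {-3, 1, 3, 4}

Each tropical root is a break point of the lower envelope of the lines y = a_i + i · x (there are 5 lines, with slopes 0, 1, ..., 4). Only the lines that attain the minimum somewhere contribute to roots; other lines are dominated. Here the surviving (envelope) indices are i = 4, i = 3, i = 2, i = 1, i = 0.
Intersections between consecutive envelope lines give the roots: for adjacent envelope indices i < j the intersection is x = (a_i − a_j) / (j − i). Reading off the sorted break points: {-3, 1, 3, 4}.
Verification: at each break x_0, at least two indices attain the minimum of min_i(a_i + i · x_0).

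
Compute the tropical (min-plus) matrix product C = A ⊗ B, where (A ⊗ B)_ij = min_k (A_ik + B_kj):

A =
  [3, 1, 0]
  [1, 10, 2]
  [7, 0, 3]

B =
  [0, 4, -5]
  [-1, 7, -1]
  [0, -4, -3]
A ⊗ B =
  [0, -4, -3]
  [1, -2, -4]
  [-1, -1, -1]

Apply the min-plus product entry-by-entry:
  C[0][0] = min over k of (A[0][0] + B[0][0] = 3 + 0 = 3, A[0][1] + B[1][0] = 1 + -1 = 0, A[0][2] + B[2][0] = 0 + 0 = 0) = 0 (attained at k = 1)
  C[0][1] = min over k of (A[0][0] + B[0][1] = 3 + 4 = 7, A[0][1] + B[1][1] = 1 + 7 = 8, A[0][2] + B[2][1] = 0 + -4 = -4) = -4 (attained at k = 2)
  C[0][2] = min over k of (A[0][0] + B[0][2] = 3 + -5 = -2, A[0][1] + B[1][2] = 1 + -1 = 0, A[0][2] + B[2][2] = 0 + -3 = -3) = -3 (attained at k = 2)
  C[1][0] = min over k of (A[1][0] + B[0][0] = 1 + 0 = 1, A[1][1] + B[1][0] = 10 + -1 = 9, A[1][2] + B[2][0] = 2 + 0 = 2) = 1 (attained at k = 0)
  C[1][1] = min over k of (A[1][0] + B[0][1] = 1 + 4 = 5, A[1][1] + B[1][1] = 10 + 7 = 17, A[1][2] + B[2][1] = 2 + -4 = -2) = -2 (attained at k = 2)
  C[1][2] = min over k of (A[1][0] + B[0][2] = 1 + -5 = -4, A[1][1] + B[1][2] = 10 + -1 = 9, A[1][2] + B[2][2] = 2 + -3 = -1) = -4 (attained at k = 0)
  C[2][0] = min over k of (A[2][0] + B[0][0] = 7 + 0 = 7, A[2][1] + B[1][0] = 0 + -1 = -1, A[2][2] + B[2][0] = 3 + 0 = 3) = -1 (attained at k = 1)
  C[2][1] = min over k of (A[2][0] + B[0][1] = 7 + 4 = 11, A[2][1] + B[1][1] = 0 + 7 = 7, A[2][2] + B[2][1] = 3 + -4 = -1) = -1 (attained at k = 2)
  C[2][2] = min over k of (A[2][0] + B[0][2] = 7 + -5 = 2, A[2][1] + B[1][2] = 0 + -1 = -1, A[2][2] + B[2][2] = 3 + -3 = 0) = -1 (attained at k = 1)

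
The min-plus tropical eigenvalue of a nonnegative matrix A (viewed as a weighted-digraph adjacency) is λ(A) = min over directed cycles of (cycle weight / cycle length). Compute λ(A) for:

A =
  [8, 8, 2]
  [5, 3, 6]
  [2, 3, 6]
λ(A) = 2

Enumerate directed cycles and compute their means (weight / length). Sample:
  cycle 0 → 0: weight = 8, length = 1, mean = 8/1 ≈ 8.000
  cycle 1 → 1: weight = 3, length = 1, mean = 3/1 ≈ 3.000
  cycle 2 → 2: weight = 6, length = 1, mean = 6/1 ≈ 6.000
  cycle 0 → 1 → 0: weight = 13, length = 2, mean = 13/2 ≈ 6.500
  cycle 0 → 2 → 0: weight = 4, length = 2, mean = 4/2 ≈ 2.000
  cycle 1 → 0 → 1: weight = 13, length = 2, mean = 13/2 ≈ 6.500
Minimum mean = 2.000, attained e.g. along the cycle 0 → 2 → 0 with weight 4 and length 2. So λ(A) = 4/2 = 2.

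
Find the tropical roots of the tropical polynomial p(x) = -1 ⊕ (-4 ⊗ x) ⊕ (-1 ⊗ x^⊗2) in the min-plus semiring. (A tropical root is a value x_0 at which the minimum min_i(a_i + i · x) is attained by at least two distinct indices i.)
Roots: {-3, 3}

Each tropical root is a break point of the lower envelope of the lines y = a_i + i · x (there are 3 lines, with slopes 0, 1, ..., 2). Only the lines that attain the minimum somewhere contribute to roots; other lines are dominated. Here the surviving (envelope) indices are i = 2, i = 1, i = 0.
Intersections between consecutive envelope lines give the roots: for adjacent envelope indices i < j the intersection is x = (a_i − a_j) / (j − i). Reading off the sorted break points: {-3, 3}.
Verification: at each break x_0, at least two indices attain the minimum of min_i(a_i + i · x_0).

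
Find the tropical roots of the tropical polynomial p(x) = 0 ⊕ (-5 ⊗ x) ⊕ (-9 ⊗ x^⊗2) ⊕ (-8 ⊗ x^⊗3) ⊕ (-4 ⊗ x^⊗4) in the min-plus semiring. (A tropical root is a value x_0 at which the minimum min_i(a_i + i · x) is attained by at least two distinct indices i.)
Roots: {-4, -1, 4, 5}

Each tropical root is a break point of the lower envelope of the lines y = a_i + i · x (there are 5 lines, with slopes 0, 1, ..., 4). Only the lines that attain the minimum somewhere contribute to roots; other lines are dominated. Here the surviving (envelope) indices are i = 4, i = 3, i = 2, i = 1, i = 0.
Intersections between consecutive envelope lines give the roots: for adjacent envelope indices i < j the intersection is x = (a_i − a_j) / (j − i). Reading off the sorted break points: {-4, -1, 4, 5}.
Verification: at each break x_0, at least two indices attain the minimum of min_i(a_i + i · x_0).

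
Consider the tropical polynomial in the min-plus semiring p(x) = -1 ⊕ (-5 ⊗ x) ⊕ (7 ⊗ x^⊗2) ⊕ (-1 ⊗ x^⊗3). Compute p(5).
p(5) = -1

A tropical monomial a ⊗ x^⊗i evaluates to a + i · x. Evaluating each term at x = 5:
  Term 0 contributes -1 + 0 · 5 = -1
  Term 1 contributes -5 + 1 · 5 = 0
  Term 2 contributes 7 + 2 · 5 = 17
  Term 3 contributes -1 + 3 · 5 = 14
p(5) = ⊕ of these = min[-1, 0, 17, 14] = -1.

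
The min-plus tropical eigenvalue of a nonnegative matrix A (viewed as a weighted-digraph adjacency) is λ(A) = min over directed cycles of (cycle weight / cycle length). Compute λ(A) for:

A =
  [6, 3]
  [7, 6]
λ(A) = 5

Enumerate directed cycles and compute their means (weight / length). Sample:
  cycle 0 → 0: weight = 6, length = 1, mean = 6/1 ≈ 6.000
  cycle 1 → 1: weight = 6, length = 1, mean = 6/1 ≈ 6.000
  cycle 0 → 1 → 0: weight = 10, length = 2, mean = 10/2 ≈ 5.000
  cycle 1 → 0 → 1: weight = 10, length = 2, mean = 10/2 ≈ 5.000
Minimum mean = 5.000, attained e.g. along the cycle 0 → 1 → 0 with weight 10 and length 2. So λ(A) = 10/2 = 5.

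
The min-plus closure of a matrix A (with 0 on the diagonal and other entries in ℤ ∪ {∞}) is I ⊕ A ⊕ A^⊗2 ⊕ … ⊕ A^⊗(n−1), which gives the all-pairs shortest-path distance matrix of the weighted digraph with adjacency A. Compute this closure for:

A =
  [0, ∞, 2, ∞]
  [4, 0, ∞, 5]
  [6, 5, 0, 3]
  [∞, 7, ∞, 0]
Closure =
  [0, 7, 2, 5]
  [4, 0, 6, 5]
  [6, 5, 0, 3]
  [11, 7, 13, 0]

This is the Floyd-Warshall all-pairs shortest-path computation. For each intermediate vertex k = 0, 1, …, 3, update dist[i][j] ← min(dist[i][j], dist[i][k] + dist[k][j]). The final matrix gives, for each (i, j), the minimum total weight of any directed path from i to j (possibly empty when i = j).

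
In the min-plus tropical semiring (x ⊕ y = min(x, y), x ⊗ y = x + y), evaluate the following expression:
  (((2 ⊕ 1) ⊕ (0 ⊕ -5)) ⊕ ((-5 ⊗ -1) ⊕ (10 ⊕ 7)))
(((2 ⊕ 1) ⊕ (0 ⊕ -5)) ⊕ ((-5 ⊗ -1) ⊕ (10 ⊕ 7))) = -6

Expand innermost to outermost. Recall ⊕ takes the minimum of its arguments and ⊗ takes their sum. Working out the expression (((2 ⊕ 1) ⊕ (0 ⊕ -5)) ⊕ ((-5 ⊗ -1) ⊕ (10 ⊕ 7))) gives -6.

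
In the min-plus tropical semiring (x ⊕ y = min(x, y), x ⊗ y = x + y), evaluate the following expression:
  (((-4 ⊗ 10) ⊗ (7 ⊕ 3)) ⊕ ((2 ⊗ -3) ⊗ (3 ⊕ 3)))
(((-4 ⊗ 10) ⊗ (7 ⊕ 3)) ⊕ ((2 ⊗ -3) ⊗ (3 ⊕ 3))) = 2

Expand innermost to outermost. Recall ⊕ takes the minimum of its arguments and ⊗ takes their sum. Working out the expression (((-4 ⊗ 10) ⊗ (7 ⊕ 3)) ⊕ ((2 ⊗ -3) ⊗ (3 ⊕ 3))) gives 2.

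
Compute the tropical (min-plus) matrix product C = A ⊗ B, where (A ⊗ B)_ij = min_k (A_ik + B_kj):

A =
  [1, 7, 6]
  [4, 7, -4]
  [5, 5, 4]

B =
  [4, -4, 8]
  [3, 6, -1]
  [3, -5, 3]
A ⊗ B =
  [5, -3, 6]
  [-1, -9, -1]
  [7, -1, 4]

Apply the min-plus product entry-by-entry:
  C[0][0] = min over k of (A[0][0] + B[0][0] = 1 + 4 = 5, A[0][1] + B[1][0] = 7 + 3 = 10, A[0][2] + B[2][0] = 6 + 3 = 9) = 5 (attained at k = 0)
  C[0][1] = min over k of (A[0][0] + B[0][1] = 1 + -4 = -3, A[0][1] + B[1][1] = 7 + 6 = 13, A[0][2] + B[2][1] = 6 + -5 = 1) = -3 (attained at k = 0)
  C[0][2] = min over k of (A[0][0] + B[0][2] = 1 + 8 = 9, A[0][1] + B[1][2] = 7 + -1 = 6, A[0][2] + B[2][2] = 6 + 3 = 9) = 6 (attained at k = 1)
  C[1][0] = min over k of (A[1][0] + B[0][0] = 4 + 4 = 8, A[1][1] + B[1][0] = 7 + 3 = 10, A[1][2] + B[2][0] = -4 + 3 = -1) = -1 (attained at k = 2)
  C[1][1] = min over k of (A[1][0] + B[0][1] = 4 + -4 = 0, A[1][1] + B[1][1] = 7 + 6 = 13, A[1][2] + B[2][1] = -4 + -5 = -9) = -9 (attained at k = 2)
  C[1][2] = min over k of (A[1][0] + B[0][2] = 4 + 8 = 12, A[1][1] + B[1][2] = 7 + -1 = 6, A[1][2] + B[2][2] = -4 + 3 = -1) = -1 (attained at k = 2)
  C[2][0] = min over k of (A[2][0] + B[0][0] = 5 + 4 = 9, A[2][1] + B[1][0] = 5 + 3 = 8, A[2][2] + B[2][0] = 4 + 3 = 7) = 7 (attained at k = 2)
  C[2][1] = min over k of (A[2][0] + B[0][1] = 5 + -4 = 1, A[2][1] + B[1][1] = 5 + 6 = 11, A[2][2] + B[2][1] = 4 + -5 = -1) = -1 (attained at k = 2)
  C[2][2] = min over k of (A[2][0] + B[0][2] = 5 + 8 = 13, A[2][1] + B[1][2] = 5 + -1 = 4, A[2][2] + B[2][2] = 4 + 3 = 7) = 4 (attained at k = 1)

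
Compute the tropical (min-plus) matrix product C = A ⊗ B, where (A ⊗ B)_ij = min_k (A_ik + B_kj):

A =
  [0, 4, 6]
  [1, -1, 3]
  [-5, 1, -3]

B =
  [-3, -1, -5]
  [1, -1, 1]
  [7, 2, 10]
A ⊗ B =
  [-3, -1, -5]
  [-2, -2, -4]
  [-8, -6, -10]

Apply the min-plus product entry-by-entry:
  C[0][0] = min over k of (A[0][0] + B[0][0] = 0 + -3 = -3, A[0][1] + B[1][0] = 4 + 1 = 5, A[0][2] + B[2][0] = 6 + 7 = 13) = -3 (attained at k = 0)
  C[0][1] = min over k of (A[0][0] + B[0][1] = 0 + -1 = -1, A[0][1] + B[1][1] = 4 + -1 = 3, A[0][2] + B[2][1] = 6 + 2 = 8) = -1 (attained at k = 0)
  C[0][2] = min over k of (A[0][0] + B[0][2] = 0 + -5 = -5, A[0][1] + B[1][2] = 4 + 1 = 5, A[0][2] + B[2][2] = 6 + 10 = 16) = -5 (attained at k = 0)
  C[1][0] = min over k of (A[1][0] + B[0][0] = 1 + -3 = -2, A[1][1] + B[1][0] = -1 + 1 = 0, A[1][2] + B[2][0] = 3 + 7 = 10) = -2 (attained at k = 0)
  C[1][1] = min over k of (A[1][0] + B[0][1] = 1 + -1 = 0, A[1][1] + B[1][1] = -1 + -1 = -2, A[1][2] + B[2][1] = 3 + 2 = 5) = -2 (attained at k = 1)
  C[1][2] = min over k of (A[1][0] + B[0][2] = 1 + -5 = -4, A[1][1] + B[1][2] = -1 + 1 = 0, A[1][2] + B[2][2] = 3 + 10 = 13) = -4 (attained at k = 0)
  C[2][0] = min over k of (A[2][0] + B[0][0] = -5 + -3 = -8, A[2][1] + B[1][0] = 1 + 1 = 2, A[2][2] + B[2][0] = -3 + 7 = 4) = -8 (attained at k = 0)
  C[2][1] = min over k of (A[2][0] + B[0][1] = -5 + -1 = -6, A[2][1] + B[1][1] = 1 + -1 = 0, A[2][2] + B[2][1] = -3 + 2 = -1) = -6 (attained at k = 0)
  C[2][2] = min over k of (A[2][0] + B[0][2] = -5 + -5 = -10, A[2][1] + B[1][2] = 1 + 1 = 2, A[2][2] + B[2][2] = -3 + 10 = 7) = -10 (attained at k = 0)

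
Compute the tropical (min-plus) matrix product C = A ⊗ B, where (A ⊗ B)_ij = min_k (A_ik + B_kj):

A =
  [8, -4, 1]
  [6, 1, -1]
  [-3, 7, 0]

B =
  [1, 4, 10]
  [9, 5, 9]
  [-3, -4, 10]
A ⊗ B =
  [-2, -3, 5]
  [-4, -5, 9]
  [-3, -4, 7]

Apply the min-plus product entry-by-entry:
  C[0][0] = min over k of (A[0][0] + B[0][0] = 8 + 1 = 9, A[0][1] + B[1][0] = -4 + 9 = 5, A[0][2] + B[2][0] = 1 + -3 = -2) = -2 (attained at k = 2)
  C[0][1] = min over k of (A[0][0] + B[0][1] = 8 + 4 = 12, A[0][1] + B[1][1] = -4 + 5 = 1, A[0][2] + B[2][1] = 1 + -4 = -3) = -3 (attained at k = 2)
  C[0][2] = min over k of (A[0][0] + B[0][2] = 8 + 10 = 18, A[0][1] + B[1][2] = -4 + 9 = 5, A[0][2] + B[2][2] = 1 + 10 = 11) = 5 (attained at k = 1)
  C[1][0] = min over k of (A[1][0] + B[0][0] = 6 + 1 = 7, A[1][1] + B[1][0] = 1 + 9 = 10, A[1][2] + B[2][0] = -1 + -3 = -4) = -4 (attained at k = 2)
  C[1][1] = min over k of (A[1][0] + B[0][1] = 6 + 4 = 10, A[1][1] + B[1][1] = 1 + 5 = 6, A[1][2] + B[2][1] = -1 + -4 = -5) = -5 (attained at k = 2)
  C[1][2] = min over k of (A[1][0] + B[0][2] = 6 + 10 = 16, A[1][1] + B[1][2] = 1 + 9 = 10, A[1][2] + B[2][2] = -1 + 10 = 9) = 9 (attained at k = 2)
  C[2][0] = min over k of (A[2][0] + B[0][0] = -3 + 1 = -2, A[2][1] + B[1][0] = 7 + 9 = 16, A[2][2] + B[2][0] = 0 + -3 = -3) = -3 (attained at k = 2)
  C[2][1] = min over k of (A[2][0] + B[0][1] = -3 + 4 = 1, A[2][1] + B[1][1] = 7 + 5 = 12, A[2][2] + B[2][1] = 0 + -4 = -4) = -4 (attained at k = 2)
  C[2][2] = min over k of (A[2][0] + B[0][2] = -3 + 10 = 7, A[2][1] + B[1][2] = 7 + 9 = 16, A[2][2] + B[2][2] = 0 + 10 = 10) = 7 (attained at k = 0)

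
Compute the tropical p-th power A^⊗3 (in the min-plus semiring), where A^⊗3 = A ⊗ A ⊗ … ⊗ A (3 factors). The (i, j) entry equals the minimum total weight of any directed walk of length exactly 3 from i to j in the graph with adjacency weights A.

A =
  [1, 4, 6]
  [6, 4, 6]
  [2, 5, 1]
A^⊗3 =
  [3, 6, 8]
  [8, 11, 8]
  [4, 7, 3]

Each entry (A^⊗3)_ij equals the minimum over all length-3 walks i = v_0 → v_1 → … → v_3 = j of Σ_t A[v_t][v_{t+1}]. For example, for (i, j) = (0, 2) we minimise over 9 possible intermediate vertex sequences; the minimum is 8, attained along the walk 0 → 0 → 0 → 2.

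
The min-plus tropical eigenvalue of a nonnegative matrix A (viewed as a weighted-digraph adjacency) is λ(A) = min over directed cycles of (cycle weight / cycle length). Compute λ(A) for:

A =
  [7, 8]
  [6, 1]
λ(A) = 1

Enumerate directed cycles and compute their means (weight / length). Sample:
  cycle 0 → 0: weight = 7, length = 1, mean = 7/1 ≈ 7.000
  cycle 1 → 1: weight = 1, length = 1, mean = 1/1 ≈ 1.000
  cycle 0 → 1 → 0: weight = 14, length = 2, mean = 14/2 ≈ 7.000
  cycle 1 → 0 → 1: weight = 14, length = 2, mean = 14/2 ≈ 7.000
Minimum mean = 1.000, attained e.g. along the cycle 1 → 1 with weight 1 and length 1. So λ(A) = 1/1 = 1.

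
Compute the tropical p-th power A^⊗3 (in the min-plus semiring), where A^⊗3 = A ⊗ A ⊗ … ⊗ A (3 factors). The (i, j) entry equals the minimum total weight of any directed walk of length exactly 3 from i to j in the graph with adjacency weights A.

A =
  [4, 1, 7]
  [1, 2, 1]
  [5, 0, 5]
A^⊗3 =
  [4, 2, 4]
  [2, 3, 2]
  [3, 1, 3]

Each entry (A^⊗3)_ij equals the minimum over all length-3 walks i = v_0 → v_1 → … → v_3 = j of Σ_t A[v_t][v_{t+1}]. For example, for (i, j) = (0, 2) we minimise over 9 possible intermediate vertex sequences; the minimum is 4, attained along the walk 0 → 1 → 1 → 2.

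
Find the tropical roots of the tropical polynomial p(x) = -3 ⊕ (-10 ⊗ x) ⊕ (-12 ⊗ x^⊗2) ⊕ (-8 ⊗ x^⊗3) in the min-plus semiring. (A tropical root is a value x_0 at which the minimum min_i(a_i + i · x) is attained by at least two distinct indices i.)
Roots: {-4, 2, 7}

Each tropical root is a break point of the lower envelope of the lines y = a_i + i · x (there are 4 lines, with slopes 0, 1, ..., 3). Only the lines that attain the minimum somewhere contribute to roots; other lines are dominated. Here the surviving (envelope) indices are i = 3, i = 2, i = 1, i = 0.
Intersections between consecutive envelope lines give the roots: for adjacent envelope indices i < j the intersection is x = (a_i − a_j) / (j − i). Reading off the sorted break points: {-4, 2, 7}.
Verification: at each break x_0, at least two indices attain the minimum of min_i(a_i + i · x_0).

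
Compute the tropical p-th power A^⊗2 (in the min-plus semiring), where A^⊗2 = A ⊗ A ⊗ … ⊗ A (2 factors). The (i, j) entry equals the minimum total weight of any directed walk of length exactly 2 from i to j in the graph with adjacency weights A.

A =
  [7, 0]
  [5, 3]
A^⊗2 =
  [5, 3]
  [8, 5]

Each entry (A^⊗2)_ij equals the minimum over all length-2 walks i = v_0 → v_1 → … → v_2 = j of Σ_t A[v_t][v_{t+1}]. For example, for (i, j) = (0, 1) we minimise over 2 possible intermediate vertex sequences; the minimum is 3, attained along the walk 0 → 1 → 1.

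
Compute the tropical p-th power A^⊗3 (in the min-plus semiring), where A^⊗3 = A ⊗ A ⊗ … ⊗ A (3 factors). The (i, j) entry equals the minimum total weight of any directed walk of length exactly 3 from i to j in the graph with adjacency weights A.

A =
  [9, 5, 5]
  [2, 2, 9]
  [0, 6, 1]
A^⊗3 =
  [6, 9, 7]
  [6, 6, 8]
  [2, 6, 3]

Each entry (A^⊗3)_ij equals the minimum over all length-3 walks i = v_0 → v_1 → … → v_3 = j of Σ_t A[v_t][v_{t+1}]. For example, for (i, j) = (0, 2) we minimise over 9 possible intermediate vertex sequences; the minimum is 7, attained along the walk 0 → 2 → 2 → 2.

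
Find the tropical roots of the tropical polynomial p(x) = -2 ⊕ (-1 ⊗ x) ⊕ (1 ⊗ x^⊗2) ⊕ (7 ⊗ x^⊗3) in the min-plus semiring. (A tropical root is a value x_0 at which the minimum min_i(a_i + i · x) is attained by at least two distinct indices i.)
Roots: {-6, -2, -1}

Each tropical root is a break point of the lower envelope of the lines y = a_i + i · x (there are 4 lines, with slopes 0, 1, ..., 3). Only the lines that attain the minimum somewhere contribute to roots; other lines are dominated. Here the surviving (envelope) indices are i = 3, i = 2, i = 1, i = 0.
Intersections between consecutive envelope lines give the roots: for adjacent envelope indices i < j the intersection is x = (a_i − a_j) / (j − i). Reading off the sorted break points: {-6, -2, -1}.
Verification: at each break x_0, at least two indices attain the minimum of min_i(a_i + i · x_0).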